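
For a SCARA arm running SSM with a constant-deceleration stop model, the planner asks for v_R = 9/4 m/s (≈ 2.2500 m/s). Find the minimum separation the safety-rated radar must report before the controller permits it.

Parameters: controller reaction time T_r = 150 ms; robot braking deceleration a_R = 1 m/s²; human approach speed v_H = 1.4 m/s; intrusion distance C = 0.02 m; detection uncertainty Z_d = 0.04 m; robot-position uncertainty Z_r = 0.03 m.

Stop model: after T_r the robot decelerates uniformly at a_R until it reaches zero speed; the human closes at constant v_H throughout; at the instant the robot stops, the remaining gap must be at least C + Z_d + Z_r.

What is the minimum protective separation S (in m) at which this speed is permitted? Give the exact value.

T_s = v_R/a_R = (9/4)/1 = 2.2500 s
robot in T_r: 2.2500·0.1500 = 0.3375 m
robot under decel: 2.2500²/(2·1.0000) = 2.5312 m
human closes 1.4000·2.4000 = 3.3600 m
C+Z_d+Z_r = 0.0200+0.0400+0.0300 = 0.0900 m
S_min ≈ 0.3375+2.5312+3.3600+0.0900  ⇒  S_min = 1011/160 m

S_min = 1011/160 m = 6.3187 m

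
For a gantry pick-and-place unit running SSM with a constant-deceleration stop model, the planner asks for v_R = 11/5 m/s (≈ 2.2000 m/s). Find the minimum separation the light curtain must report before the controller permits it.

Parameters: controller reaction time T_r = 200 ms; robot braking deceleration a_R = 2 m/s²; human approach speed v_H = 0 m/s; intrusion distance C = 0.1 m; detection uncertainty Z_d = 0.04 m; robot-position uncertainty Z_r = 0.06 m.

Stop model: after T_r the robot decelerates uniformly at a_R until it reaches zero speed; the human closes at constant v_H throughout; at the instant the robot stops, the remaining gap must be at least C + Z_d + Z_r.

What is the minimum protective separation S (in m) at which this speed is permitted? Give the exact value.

S_min = 37/20 m = 1.8500 m

T_s = v_R/a_R = (11/5)/2 = 1.1000 s
robot covers v_R·T_r = 2.2000·0.2000 = 0.4400 m before braking
robot covers 2.2000·1.1000 − ½·2.0000·1.1000² = 1.2100 m while stopping
person approaches 0.0000·(0.2000+1.1000) = 0.0000 m
C+Z_d+Z_r = 0.1000+0.0400+0.0600 = 0.2000 m
S_min ≈ 0.4400+1.2100+0.0000+0.2000  ⇒  S_min = 37/20 m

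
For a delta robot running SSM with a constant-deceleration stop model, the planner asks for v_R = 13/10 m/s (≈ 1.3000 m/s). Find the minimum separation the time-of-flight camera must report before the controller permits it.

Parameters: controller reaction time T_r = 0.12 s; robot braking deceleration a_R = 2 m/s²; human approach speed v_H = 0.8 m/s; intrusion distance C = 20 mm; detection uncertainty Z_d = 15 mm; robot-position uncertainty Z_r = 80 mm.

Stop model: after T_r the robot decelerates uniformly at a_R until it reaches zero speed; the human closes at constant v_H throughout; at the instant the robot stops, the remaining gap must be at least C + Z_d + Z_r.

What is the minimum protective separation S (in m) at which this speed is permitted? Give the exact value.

T_s = v_R/a_R = (13/10)/2 = 0.6500 s
robot in T_r: 1.3000·0.1200 = 0.1560 m
robot under decel: 1.3000²/(2·2.0000) = 0.4225 m
human over T_r+T_s: 0.8000·(0.1200+0.6500) = 0.6160 m
margins: 0.0200+0.0150+0.0800 = 0.1150 m
S_min ≈ 0.1560+0.4225+0.6160+0.1150  ⇒  S_min = 2619/2000 m

S_min = 2619/2000 m = 1.3095 m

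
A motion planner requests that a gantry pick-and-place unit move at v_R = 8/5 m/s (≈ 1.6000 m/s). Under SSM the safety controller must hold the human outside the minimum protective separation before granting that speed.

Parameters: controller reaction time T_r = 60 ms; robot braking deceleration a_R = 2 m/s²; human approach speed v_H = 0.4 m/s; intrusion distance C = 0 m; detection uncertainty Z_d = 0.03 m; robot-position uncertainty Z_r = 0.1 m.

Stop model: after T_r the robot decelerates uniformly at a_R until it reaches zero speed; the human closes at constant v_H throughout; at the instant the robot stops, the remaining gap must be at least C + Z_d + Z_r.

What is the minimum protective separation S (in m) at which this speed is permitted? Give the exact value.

T_s = v_R/a_R = (8/5)/2 = 0.8000 s
reaction-phase robot travel = 1.6000·0.0600 = 0.0960 m
robot covers 1.6000·0.8000 − ½·2.0000·0.8000² = 0.6400 m while stopping
human closes 0.4000·0.8600 = 0.3440 m
C+Z_d+Z_r = 0.0000+0.0300+0.1000 = 0.1300 m
S_min ≈ 0.0960+0.6400+0.3440+0.1300  ⇒  S_min = 121/100 m

S_min = 121/100 m = 1.2100 m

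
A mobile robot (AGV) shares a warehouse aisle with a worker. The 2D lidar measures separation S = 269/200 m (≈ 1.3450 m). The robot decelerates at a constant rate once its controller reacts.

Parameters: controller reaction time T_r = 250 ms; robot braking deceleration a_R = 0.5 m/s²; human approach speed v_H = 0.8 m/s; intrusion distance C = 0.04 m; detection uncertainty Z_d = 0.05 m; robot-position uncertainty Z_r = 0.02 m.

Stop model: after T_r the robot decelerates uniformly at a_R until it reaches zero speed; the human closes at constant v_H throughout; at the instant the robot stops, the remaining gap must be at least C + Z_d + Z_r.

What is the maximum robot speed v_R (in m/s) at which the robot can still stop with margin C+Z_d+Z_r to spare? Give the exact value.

v_R_max = 9/20 m/s = 0.4500 m/s

quadratic (1)·v² + (37/20)·v + (-207/200) = 0
  disc = (37/20)² − 4·(1)·(-207/200) = 121/16 ; √disc = 11/4
  v_R = (−(37/20) + 11/4) / (2·(1)) = 9/20 m/s
check:
stop time T_s = (9/20)/(1/2) = 0.9000 s
robot covers v_R·T_r = 0.4500·0.2500 = 0.1125 m before braking
braking distance = 0.4500²/(2·0.5000) = 0.2025 m
person approaches 0.8000·(0.2500+0.9000) = 0.9200 m
C+Z_d+Z_r = 0.0400+0.0500+0.0200 = 0.1100 m
sum ≈ 0.1125+0.2025+0.9200+0.1100 ≈ 1.3450 m = S ✓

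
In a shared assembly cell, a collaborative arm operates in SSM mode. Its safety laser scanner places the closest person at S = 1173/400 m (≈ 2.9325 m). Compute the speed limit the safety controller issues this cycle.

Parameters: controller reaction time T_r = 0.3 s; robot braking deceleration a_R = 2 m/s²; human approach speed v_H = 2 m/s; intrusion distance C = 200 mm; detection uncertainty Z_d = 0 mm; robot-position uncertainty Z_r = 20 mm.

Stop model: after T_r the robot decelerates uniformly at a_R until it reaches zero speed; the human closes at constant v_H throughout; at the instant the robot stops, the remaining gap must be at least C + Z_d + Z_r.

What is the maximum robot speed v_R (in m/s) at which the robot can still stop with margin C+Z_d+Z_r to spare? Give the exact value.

v_R_max = 13/10 m/s = 1.3000 m/s

quadratic (1/4)·v² + (13/10)·v + (-169/80) = 0
  disc = (13/10)² − 4·(1/4)·(-169/80) = 1521/400 ; √disc = 39/20
  v_R = (−(13/10) + 39/20) / (2·(1/4)) = 13/10 m/s
check:
T_s = v_R/a_R = (13/10)/2 = 0.6500 s
robot covers v_R·T_r = 1.3000·0.3000 = 0.3900 m before braking
robot covers 1.3000·0.6500 − ½·2.0000·0.6500² = 0.4225 m while stopping
person approaches 2.0000·(0.3000+0.6500) = 1.9000 m
residual clearance needed = 0.2000+0.0000+0.0200 = 0.2200 m
sum ≈ 0.3900+0.4225+1.9000+0.2200 ≈ 2.9325 m = S ✓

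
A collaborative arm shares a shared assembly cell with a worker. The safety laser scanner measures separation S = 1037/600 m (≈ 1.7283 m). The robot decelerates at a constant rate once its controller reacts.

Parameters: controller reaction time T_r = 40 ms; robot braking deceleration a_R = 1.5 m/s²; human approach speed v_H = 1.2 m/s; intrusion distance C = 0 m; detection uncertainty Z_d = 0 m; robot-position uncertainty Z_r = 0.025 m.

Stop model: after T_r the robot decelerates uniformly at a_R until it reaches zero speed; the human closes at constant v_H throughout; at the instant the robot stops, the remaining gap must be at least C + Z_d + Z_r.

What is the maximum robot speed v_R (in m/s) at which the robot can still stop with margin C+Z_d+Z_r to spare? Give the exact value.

quadratic (1/3)·v² + (21/25)·v + (-2483/1500) = 0
  disc = (21/25)² − 4·(1/3)·(-2483/1500) = 16384/5625 ; √disc = 128/75
  v_R = (−(21/25) + 128/75) / (2·(1/3)) = 13/10 m/s
check:
T_s = v_R/a_R = (13/10)/(3/2) = 0.8667 s
reaction-phase robot travel = 1.3000·0.0400 = 0.0520 m
braking distance = 1.3000²/(2·1.5000) = 0.5633 m
human closes 1.2000·0.9067 = 1.0880 m
C+Z_d+Z_r = 0.0000+0.0000+0.0250 = 0.0250 m
sum ≈ 0.0520+0.5633+1.0880+0.0250 ≈ 1.7283 m = S ✓

v_R_max = 13/10 m/s = 1.3000 m/s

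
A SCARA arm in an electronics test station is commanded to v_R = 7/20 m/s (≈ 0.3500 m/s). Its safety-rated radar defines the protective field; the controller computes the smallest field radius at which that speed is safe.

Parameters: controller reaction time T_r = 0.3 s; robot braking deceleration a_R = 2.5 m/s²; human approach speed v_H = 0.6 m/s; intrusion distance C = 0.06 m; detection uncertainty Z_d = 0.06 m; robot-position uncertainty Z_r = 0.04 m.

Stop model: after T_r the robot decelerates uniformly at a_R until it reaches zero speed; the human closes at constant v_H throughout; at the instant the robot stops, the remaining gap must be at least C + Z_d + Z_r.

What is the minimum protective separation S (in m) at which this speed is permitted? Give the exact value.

braking lasts T_s = (7/20)/(5/2) = 0.1400 s
robot in T_r: 0.3500·0.3000 = 0.1050 m
robot under decel: 0.3500²/(2·2.5000) = 0.0245 m
human closes 0.6000·0.4400 = 0.2640 m
margins: 0.0600+0.0600+0.0400 = 0.1600 m
S_min ≈ 0.1050+0.0245+0.2640+0.1600  ⇒  S_min = 1107/2000 m

S_min = 1107/2000 m = 0.5535 m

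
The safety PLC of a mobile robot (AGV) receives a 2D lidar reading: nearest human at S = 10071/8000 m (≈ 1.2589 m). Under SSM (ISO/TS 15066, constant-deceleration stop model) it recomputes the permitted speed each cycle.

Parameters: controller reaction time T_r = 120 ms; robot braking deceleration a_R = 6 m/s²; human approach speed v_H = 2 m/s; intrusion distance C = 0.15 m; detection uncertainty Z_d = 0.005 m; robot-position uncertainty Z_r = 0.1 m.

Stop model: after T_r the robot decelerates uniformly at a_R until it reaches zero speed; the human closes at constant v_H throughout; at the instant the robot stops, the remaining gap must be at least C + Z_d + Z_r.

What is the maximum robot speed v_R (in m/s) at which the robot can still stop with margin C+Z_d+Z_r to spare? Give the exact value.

v_R_max = 27/20 m/s = 1.3500 m/s

collect terms ⇒ (1/12)·v_R² + (34/75)·v_R + (-6111/8000) = 0
  disc = (34/75)² − 4·(1/12)·(-6111/8000) = 165649/360000 ; √disc = 407/600
  v_R = (−(34/75) + 407/600) / (2·(1/12)) = 27/20 m/s
check:
T_s = v_R/a_R = (27/20)/6 = 0.2250 s
robot in T_r: 1.3500·0.1200 = 0.1620 m
robot under decel: 1.3500²/(2·6.0000) = 0.1519 m
person approaches 2.0000·(0.1200+0.2250) = 0.6900 m
margins: 0.1500+0.0050+0.1000 = 0.2550 m
sum ≈ 0.1620+0.1519+0.6900+0.2550 ≈ 1.2589 m = S ✓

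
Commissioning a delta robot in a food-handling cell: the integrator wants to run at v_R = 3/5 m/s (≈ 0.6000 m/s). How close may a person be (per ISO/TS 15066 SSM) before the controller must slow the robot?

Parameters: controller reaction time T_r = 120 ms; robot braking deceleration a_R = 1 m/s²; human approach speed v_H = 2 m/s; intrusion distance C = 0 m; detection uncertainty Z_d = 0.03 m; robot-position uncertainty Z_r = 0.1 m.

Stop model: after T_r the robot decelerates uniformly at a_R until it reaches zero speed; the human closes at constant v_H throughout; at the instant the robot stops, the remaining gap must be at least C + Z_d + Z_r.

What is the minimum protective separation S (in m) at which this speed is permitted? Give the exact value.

braking lasts T_s = (3/5)/1 = 0.6000 s
robot covers v_R·T_r = 0.6000·0.1200 = 0.0720 m before braking
braking distance = 0.6000²/(2·1.0000) = 0.1800 m
person approaches 2.0000·(0.1200+0.6000) = 1.4400 m
C+Z_d+Z_r = 0.0000+0.0300+0.1000 = 0.1300 m
S_min ≈ 0.0720+0.1800+1.4400+0.1300  ⇒  S_min = 911/500 m

S_min = 911/500 m = 1.8220 m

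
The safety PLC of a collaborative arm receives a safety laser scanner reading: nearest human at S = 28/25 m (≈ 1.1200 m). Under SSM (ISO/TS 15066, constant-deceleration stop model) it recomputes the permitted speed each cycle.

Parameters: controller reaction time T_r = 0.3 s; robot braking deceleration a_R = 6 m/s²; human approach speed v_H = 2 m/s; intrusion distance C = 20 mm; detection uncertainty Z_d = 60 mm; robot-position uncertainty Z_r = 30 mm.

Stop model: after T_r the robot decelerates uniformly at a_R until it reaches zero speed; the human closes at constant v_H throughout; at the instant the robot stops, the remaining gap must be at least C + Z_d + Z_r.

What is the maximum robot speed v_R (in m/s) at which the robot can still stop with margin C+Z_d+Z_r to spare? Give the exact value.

v_R_max = 3/5 m/s = 0.6000 m/s

collect terms ⇒ (1/12)·v_R² + (19/30)·v_R + (-41/100) = 0
  disc = (19/30)² − 4·(1/12)·(-41/100) = 121/225 ; √disc = 11/15
  v_R = (−(19/30) + 11/15) / (2·(1/12)) = 3/5 m/s
check:
braking lasts T_s = (3/5)/6 = 0.1000 s
robot covers v_R·T_r = 0.6000·0.3000 = 0.1800 m before braking
robot under decel: 0.6000²/(2·6.0000) = 0.0300 m
human closes 2.0000·0.4000 = 0.8000 m
residual clearance needed = 0.0200+0.0600+0.0300 = 0.1100 m
sum ≈ 0.1800+0.0300+0.8000+0.1100 ≈ 1.1200 m = S ✓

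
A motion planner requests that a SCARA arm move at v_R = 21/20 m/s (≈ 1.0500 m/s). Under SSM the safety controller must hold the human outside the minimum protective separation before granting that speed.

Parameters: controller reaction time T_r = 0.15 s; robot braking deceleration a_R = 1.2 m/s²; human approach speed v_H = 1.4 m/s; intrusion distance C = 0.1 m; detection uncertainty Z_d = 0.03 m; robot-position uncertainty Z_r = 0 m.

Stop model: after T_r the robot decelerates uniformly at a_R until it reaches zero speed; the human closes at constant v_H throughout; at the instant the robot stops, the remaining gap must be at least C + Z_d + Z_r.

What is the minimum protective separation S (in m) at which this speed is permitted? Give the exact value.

S_min = 3491/1600 m = 2.1819 m

T_s = v_R/a_R = (21/20)/(6/5) = 0.8750 s
robot covers v_R·T_r = 1.0500·0.1500 = 0.1575 m before braking
braking distance = 1.0500²/(2·1.2000) = 0.4594 m
person approaches 1.4000·(0.1500+0.8750) = 1.4350 m
margins: 0.1000+0.0300+0.0000 = 0.1300 m
S_min ≈ 0.1575+0.4594+1.4350+0.1300  ⇒  S_min = 3491/1600 m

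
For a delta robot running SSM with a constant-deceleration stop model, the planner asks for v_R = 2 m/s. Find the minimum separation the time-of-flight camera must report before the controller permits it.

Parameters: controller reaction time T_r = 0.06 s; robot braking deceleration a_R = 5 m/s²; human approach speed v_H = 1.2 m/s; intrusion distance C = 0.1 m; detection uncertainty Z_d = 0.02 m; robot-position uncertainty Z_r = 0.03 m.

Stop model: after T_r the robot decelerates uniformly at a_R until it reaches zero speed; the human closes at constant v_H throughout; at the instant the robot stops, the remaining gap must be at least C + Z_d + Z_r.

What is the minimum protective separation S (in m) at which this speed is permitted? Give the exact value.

S_min = 611/500 m = 1.2220 m

T_s = v_R/a_R = 2/5 = 0.4000 s
robot covers v_R·T_r = 2.0000·0.0600 = 0.1200 m before braking
robot covers 2.0000·0.4000 − ½·5.0000·0.4000² = 0.4000 m while stopping
human over T_r+T_s: 1.2000·(0.0600+0.4000) = 0.5520 m
C+Z_d+Z_r = 0.1000+0.0200+0.0300 = 0.1500 m
S_min ≈ 0.1200+0.4000+0.5520+0.1500  ⇒  S_min = 611/500 m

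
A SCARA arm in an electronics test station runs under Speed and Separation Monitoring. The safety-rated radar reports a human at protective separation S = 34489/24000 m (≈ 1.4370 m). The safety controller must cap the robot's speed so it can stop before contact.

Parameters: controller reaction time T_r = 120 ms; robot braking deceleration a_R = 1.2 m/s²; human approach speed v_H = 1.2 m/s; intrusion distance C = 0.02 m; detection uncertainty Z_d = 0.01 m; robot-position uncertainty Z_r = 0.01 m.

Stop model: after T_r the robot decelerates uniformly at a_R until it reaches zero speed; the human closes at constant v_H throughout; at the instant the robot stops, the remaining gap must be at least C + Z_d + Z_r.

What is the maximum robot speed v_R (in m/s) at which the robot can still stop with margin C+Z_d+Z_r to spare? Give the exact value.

quadratic (5/12)·v² + (28/25)·v + (-30073/24000) = 0
  disc = (28/25)² − 4·(5/12)·(-30073/24000) = 1203409/360000 ; √disc = 1097/600
  v_R = (−(28/25) + 1097/600) / (2·(5/12)) = 17/20 m/s
check:
stop time T_s = (17/20)/(6/5) = 0.7083 s
robot in T_r: 0.8500·0.1200 = 0.1020 m
robot under decel: 0.8500²/(2·1.2000) = 0.3010 m
human over T_r+T_s: 1.2000·(0.1200+0.7083) = 0.9940 m
margins: 0.0200+0.0100+0.0100 = 0.0400 m
sum ≈ 0.1020+0.3010+0.9940+0.0400 ≈ 1.4370 m = S ✓

v_R_max = 17/20 m/s = 0.8500 m/s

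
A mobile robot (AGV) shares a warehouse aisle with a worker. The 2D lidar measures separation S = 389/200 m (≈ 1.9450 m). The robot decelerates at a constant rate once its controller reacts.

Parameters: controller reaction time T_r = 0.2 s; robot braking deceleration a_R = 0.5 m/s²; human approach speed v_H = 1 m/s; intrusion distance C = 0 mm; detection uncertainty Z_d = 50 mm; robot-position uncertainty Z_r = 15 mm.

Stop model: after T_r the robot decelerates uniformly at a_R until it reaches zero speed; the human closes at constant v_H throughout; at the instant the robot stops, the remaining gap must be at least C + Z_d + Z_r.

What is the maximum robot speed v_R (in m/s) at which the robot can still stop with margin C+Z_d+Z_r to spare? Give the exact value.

v_R_max = 3/5 m/s = 0.6000 m/s

collect terms ⇒ (1)·v_R² + (11/5)·v_R + (-42/25) = 0
  disc = (11/5)² − 4·(1)·(-42/25) = 289/25 ; √disc = 17/5
  v_R = (−(11/5) + 17/5) / (2·(1)) = 3/5 m/s
check:
stop time T_s = (3/5)/(1/2) = 1.2000 s
robot in T_r: 0.6000·0.2000 = 0.1200 m
robot under decel: 0.6000²/(2·0.5000) = 0.3600 m
human over T_r+T_s: 1.0000·(0.2000+1.2000) = 1.4000 m
margins: 0.0000+0.0500+0.0150 = 0.0650 m
sum ≈ 0.1200+0.3600+1.4000+0.0650 ≈ 1.9450 m = S ✓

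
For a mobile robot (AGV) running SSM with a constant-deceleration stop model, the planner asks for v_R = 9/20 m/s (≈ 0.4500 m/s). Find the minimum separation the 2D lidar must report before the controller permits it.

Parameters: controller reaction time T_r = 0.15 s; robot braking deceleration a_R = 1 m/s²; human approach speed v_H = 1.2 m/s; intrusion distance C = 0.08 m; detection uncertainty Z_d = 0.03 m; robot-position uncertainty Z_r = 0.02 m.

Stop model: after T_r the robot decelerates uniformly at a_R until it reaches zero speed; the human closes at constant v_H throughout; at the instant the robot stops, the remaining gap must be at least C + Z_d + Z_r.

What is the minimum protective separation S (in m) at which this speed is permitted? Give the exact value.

S_min = 163/160 m = 1.0188 m

T_s = v_R/a_R = (9/20)/1 = 0.4500 s
reaction-phase robot travel = 0.4500·0.1500 = 0.0675 m
robot under decel: 0.4500²/(2·1.0000) = 0.1013 m
person approaches 1.2000·(0.1500+0.4500) = 0.7200 m
residual clearance needed = 0.0800+0.0300+0.0200 = 0.1300 m
S_min ≈ 0.0675+0.1013+0.7200+0.1300  ⇒  S_min = 163/160 m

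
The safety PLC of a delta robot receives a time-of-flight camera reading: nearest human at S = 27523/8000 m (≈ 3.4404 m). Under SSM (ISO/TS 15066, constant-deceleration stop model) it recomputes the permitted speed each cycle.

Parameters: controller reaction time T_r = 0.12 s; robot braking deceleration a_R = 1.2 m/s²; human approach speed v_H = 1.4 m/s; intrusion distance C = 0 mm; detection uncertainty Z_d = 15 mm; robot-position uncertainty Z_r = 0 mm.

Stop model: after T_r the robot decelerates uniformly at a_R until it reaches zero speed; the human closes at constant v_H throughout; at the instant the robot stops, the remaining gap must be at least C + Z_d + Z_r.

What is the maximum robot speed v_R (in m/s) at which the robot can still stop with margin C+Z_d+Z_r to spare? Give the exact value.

v_R_max = 33/20 m/s = 1.6500 m/s

collect terms ⇒ (5/12)·v_R² + (193/150)·v_R + (-26059/8000) = 0
  disc = (193/150)² − 4·(5/12)·(-26059/8000) = 2550409/360000 ; √disc = 1597/600
  v_R = (−(193/150) + 1597/600) / (2·(5/12)) = 33/20 m/s
check:
stop time T_s = (33/20)/(6/5) = 1.3750 s
reaction-phase robot travel = 1.6500·0.1200 = 0.1980 m
robot under decel: 1.6500²/(2·1.2000) = 1.1344 m
human over T_r+T_s: 1.4000·(0.1200+1.3750) = 2.0930 m
C+Z_d+Z_r = 0.0000+0.0150+0.0000 = 0.0150 m
sum ≈ 0.1980+1.1344+2.0930+0.0150 ≈ 3.4404 m = S ✓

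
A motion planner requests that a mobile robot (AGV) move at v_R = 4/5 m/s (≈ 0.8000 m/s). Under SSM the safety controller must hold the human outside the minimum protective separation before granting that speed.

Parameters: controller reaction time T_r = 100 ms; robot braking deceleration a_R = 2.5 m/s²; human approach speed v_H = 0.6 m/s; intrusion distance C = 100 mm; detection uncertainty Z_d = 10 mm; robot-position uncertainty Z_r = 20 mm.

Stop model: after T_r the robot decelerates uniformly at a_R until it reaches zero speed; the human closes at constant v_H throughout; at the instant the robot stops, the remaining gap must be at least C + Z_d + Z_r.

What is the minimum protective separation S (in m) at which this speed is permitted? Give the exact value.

S_min = 59/100 m = 0.5900 m

stop time T_s = (4/5)/(5/2) = 0.3200 s
robot in T_r: 0.8000·0.1000 = 0.0800 m
robot under decel: 0.8000²/(2·2.5000) = 0.1280 m
human over T_r+T_s: 0.6000·(0.1000+0.3200) = 0.2520 m
margins: 0.1000+0.0100+0.0200 = 0.1300 m
S_min ≈ 0.0800+0.1280+0.2520+0.1300  ⇒  S_min = 59/100 m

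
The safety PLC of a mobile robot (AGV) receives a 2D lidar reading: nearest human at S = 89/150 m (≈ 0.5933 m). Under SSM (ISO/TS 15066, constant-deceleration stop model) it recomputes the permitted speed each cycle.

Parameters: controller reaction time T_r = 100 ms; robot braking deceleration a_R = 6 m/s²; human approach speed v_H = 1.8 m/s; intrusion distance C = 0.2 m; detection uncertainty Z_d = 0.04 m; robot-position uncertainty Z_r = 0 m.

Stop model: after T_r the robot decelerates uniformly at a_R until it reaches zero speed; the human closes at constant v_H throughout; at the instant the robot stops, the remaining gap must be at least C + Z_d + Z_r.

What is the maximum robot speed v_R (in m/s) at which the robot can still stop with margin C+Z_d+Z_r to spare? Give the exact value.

v_R_max = 2/5 m/s = 0.4000 m/s

at the boundary: (1/12)·v² + (2/5)·v + (-13/75) = 0
  disc = (2/5)² − 4·(1/12)·(-13/75) = 49/225 ; √disc = 7/15
  v_R = (−(2/5) + 7/15) / (2·(1/12)) = 2/5 m/s
check:
stop time T_s = (2/5)/6 = 0.0667 s
reaction-phase robot travel = 0.4000·0.1000 = 0.0400 m
robot under decel: 0.4000²/(2·6.0000) = 0.0133 m
human over T_r+T_s: 1.8000·(0.1000+0.0667) = 0.3000 m
margins: 0.2000+0.0400+0.0000 = 0.2400 m
sum ≈ 0.0400+0.0133+0.3000+0.2400 ≈ 0.5933 m = S ✓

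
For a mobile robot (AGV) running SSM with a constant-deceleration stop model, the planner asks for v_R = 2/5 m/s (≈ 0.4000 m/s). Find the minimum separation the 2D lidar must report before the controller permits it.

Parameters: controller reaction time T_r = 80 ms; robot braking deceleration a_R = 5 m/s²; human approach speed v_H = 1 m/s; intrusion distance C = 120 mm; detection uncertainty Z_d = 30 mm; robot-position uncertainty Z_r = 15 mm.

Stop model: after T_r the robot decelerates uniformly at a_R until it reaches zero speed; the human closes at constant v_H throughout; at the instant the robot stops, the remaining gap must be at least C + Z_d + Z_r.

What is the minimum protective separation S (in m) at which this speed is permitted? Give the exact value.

S_min = 373/1000 m = 0.3730 m

stop time T_s = (2/5)/5 = 0.0800 s
robot covers v_R·T_r = 0.4000·0.0800 = 0.0320 m before braking
braking distance = 0.4000²/(2·5.0000) = 0.0160 m
person approaches 1.0000·(0.0800+0.0800) = 0.1600 m
C+Z_d+Z_r = 0.1200+0.0300+0.0150 = 0.1650 m
S_min ≈ 0.0320+0.0160+0.1600+0.1650  ⇒  S_min = 373/1000 m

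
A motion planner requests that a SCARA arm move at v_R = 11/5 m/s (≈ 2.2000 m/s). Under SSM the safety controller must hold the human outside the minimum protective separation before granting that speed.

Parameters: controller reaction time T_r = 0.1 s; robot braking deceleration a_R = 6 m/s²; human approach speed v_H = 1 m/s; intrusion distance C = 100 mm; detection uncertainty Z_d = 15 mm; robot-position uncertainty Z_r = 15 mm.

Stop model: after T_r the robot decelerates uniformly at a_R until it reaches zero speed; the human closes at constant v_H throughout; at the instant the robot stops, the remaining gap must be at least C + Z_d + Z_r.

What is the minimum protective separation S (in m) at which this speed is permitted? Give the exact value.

S_min = 61/50 m = 1.2200 m

braking lasts T_s = (11/5)/6 = 0.3667 s
robot in T_r: 2.2000·0.1000 = 0.2200 m
robot under decel: 2.2000²/(2·6.0000) = 0.4033 m
human over T_r+T_s: 1.0000·(0.1000+0.3667) = 0.4667 m
C+Z_d+Z_r = 0.1000+0.0150+0.0150 = 0.1300 m
S_min ≈ 0.2200+0.4033+0.4667+0.1300  ⇒  S_min = 61/50 m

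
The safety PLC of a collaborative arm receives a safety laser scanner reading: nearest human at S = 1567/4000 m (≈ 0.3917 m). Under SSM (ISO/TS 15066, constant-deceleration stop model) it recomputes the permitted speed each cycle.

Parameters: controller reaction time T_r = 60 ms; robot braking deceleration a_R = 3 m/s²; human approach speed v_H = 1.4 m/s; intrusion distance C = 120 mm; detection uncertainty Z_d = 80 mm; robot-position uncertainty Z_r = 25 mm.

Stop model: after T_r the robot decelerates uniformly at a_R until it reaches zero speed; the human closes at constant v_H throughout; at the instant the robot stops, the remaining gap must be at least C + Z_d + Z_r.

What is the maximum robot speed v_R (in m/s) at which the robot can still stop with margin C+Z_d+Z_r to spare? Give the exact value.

v_R_max = 3/20 m/s = 0.1500 m/s

quadratic (1/6)·v² + (79/150)·v + (-331/4000) = 0
  disc = (79/150)² − 4·(1/6)·(-331/4000) = 29929/90000 ; √disc = 173/300
  v_R = (−(79/150) + 173/300) / (2·(1/6)) = 3/20 m/s
check:
braking lasts T_s = (3/20)/3 = 0.0500 s
robot covers v_R·T_r = 0.1500·0.0600 = 0.0090 m before braking
robot under decel: 0.1500²/(2·3.0000) = 0.0037 m
human closes 1.4000·0.1100 = 0.1540 m
margins: 0.1200+0.0800+0.0250 = 0.2250 m
sum ≈ 0.0090+0.0037+0.1540+0.2250 ≈ 0.3917 m = S ✓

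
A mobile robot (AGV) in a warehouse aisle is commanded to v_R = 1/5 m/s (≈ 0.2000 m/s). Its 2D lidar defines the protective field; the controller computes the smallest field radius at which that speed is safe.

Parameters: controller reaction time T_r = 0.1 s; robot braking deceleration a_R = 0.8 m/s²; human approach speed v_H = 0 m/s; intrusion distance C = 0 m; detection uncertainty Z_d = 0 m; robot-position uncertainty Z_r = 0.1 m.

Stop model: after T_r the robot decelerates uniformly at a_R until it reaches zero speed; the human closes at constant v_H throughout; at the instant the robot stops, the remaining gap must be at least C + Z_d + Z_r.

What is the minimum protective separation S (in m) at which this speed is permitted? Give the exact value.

S_min = 29/200 m = 0.1450 m

stop time T_s = (1/5)/(4/5) = 0.2500 s
reaction-phase robot travel = 0.2000·0.1000 = 0.0200 m
braking distance = 0.2000²/(2·0.8000) = 0.0250 m
human over T_r+T_s: 0.0000·(0.1000+0.2500) = 0.0000 m
margins: 0.0000+0.0000+0.1000 = 0.1000 m
S_min ≈ 0.0200+0.0250+0.0000+0.1000  ⇒  S_min = 29/200 m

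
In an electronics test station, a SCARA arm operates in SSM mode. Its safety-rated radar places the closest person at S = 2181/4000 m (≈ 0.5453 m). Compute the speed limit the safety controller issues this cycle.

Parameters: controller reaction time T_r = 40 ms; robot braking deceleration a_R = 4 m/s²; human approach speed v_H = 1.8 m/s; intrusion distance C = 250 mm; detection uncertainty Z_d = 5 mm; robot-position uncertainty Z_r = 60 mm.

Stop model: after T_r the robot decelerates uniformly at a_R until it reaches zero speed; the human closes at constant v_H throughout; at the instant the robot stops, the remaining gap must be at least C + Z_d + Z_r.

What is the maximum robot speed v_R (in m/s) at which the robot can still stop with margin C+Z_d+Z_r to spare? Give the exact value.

quadratic (1/8)·v² + (49/100)·v + (-633/4000) = 0
  disc = (49/100)² − 4·(1/8)·(-633/4000) = 12769/40000 ; √disc = 113/200
  v_R = (−(49/100) + 113/200) / (2·(1/8)) = 3/10 m/s
check:
T_s = v_R/a_R = (3/10)/4 = 0.0750 s
robot covers v_R·T_r = 0.3000·0.0400 = 0.0120 m before braking
robot under decel: 0.3000²/(2·4.0000) = 0.0112 m
human over T_r+T_s: 1.8000·(0.0400+0.0750) = 0.2070 m
C+Z_d+Z_r = 0.2500+0.0050+0.0600 = 0.3150 m
sum ≈ 0.0120+0.0112+0.2070+0.3150 ≈ 0.5453 m = S ✓

v_R_max = 3/10 m/s = 0.3000 m/s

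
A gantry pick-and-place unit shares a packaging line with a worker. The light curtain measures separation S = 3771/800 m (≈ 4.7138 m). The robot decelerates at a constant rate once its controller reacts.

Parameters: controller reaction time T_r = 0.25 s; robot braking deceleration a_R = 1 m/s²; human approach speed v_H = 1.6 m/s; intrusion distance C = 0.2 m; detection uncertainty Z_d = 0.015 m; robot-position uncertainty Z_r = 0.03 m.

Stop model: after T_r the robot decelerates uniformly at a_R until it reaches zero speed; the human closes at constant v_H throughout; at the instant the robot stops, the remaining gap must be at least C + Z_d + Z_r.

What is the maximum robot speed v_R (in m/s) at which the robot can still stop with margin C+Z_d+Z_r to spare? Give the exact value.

v_R_max = 31/20 m/s = 1.5500 m/s

quadratic (1/2)·v² + (37/20)·v + (-651/160) = 0
  disc = (37/20)² − 4·(1/2)·(-651/160) = 289/25 ; √disc = 17/5
  v_R = (−(37/20) + 17/5) / (2·(1/2)) = 31/20 m/s
check:
stop time T_s = (31/20)/1 = 1.5500 s
robot covers v_R·T_r = 1.5500·0.2500 = 0.3875 m before braking
robot covers 1.5500·1.5500 − ½·1.0000·1.5500² = 1.2012 m while stopping
human closes 1.6000·1.8000 = 2.8800 m
margins: 0.2000+0.0150+0.0300 = 0.2450 m
sum ≈ 0.3875+1.2012+2.8800+0.2450 ≈ 4.7138 m = S ✓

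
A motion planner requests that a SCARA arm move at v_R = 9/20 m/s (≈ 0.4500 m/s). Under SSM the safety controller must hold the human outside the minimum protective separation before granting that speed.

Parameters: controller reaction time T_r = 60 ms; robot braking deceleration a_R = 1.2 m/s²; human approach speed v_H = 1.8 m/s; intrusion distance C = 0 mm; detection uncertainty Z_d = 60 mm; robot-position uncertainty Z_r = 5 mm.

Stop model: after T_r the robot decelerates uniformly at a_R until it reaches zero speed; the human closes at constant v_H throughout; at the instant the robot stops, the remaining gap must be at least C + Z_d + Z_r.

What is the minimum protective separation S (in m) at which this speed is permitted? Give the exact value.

stop time T_s = (9/20)/(6/5) = 0.3750 s
robot in T_r: 0.4500·0.0600 = 0.0270 m
robot covers 0.4500·0.3750 − ½·1.2000·0.3750² = 0.0844 m while stopping
person approaches 1.8000·(0.0600+0.3750) = 0.7830 m
residual clearance needed = 0.0000+0.0600+0.0050 = 0.0650 m
S_min ≈ 0.0270+0.0844+0.7830+0.0650  ⇒  S_min = 307/320 m

S_min = 307/320 m = 0.9594 m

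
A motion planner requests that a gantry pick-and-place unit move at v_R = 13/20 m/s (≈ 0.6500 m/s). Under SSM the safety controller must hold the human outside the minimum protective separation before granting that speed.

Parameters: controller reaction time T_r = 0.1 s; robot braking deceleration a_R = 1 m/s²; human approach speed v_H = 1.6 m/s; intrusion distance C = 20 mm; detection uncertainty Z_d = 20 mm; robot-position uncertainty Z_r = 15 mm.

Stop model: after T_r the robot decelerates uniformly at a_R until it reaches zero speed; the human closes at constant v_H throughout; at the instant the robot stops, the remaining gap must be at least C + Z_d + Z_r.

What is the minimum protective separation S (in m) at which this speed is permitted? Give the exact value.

S_min = 49/32 m = 1.5312 m

T_s = v_R/a_R = (13/20)/1 = 0.6500 s
robot in T_r: 0.6500·0.1000 = 0.0650 m
robot under decel: 0.6500²/(2·1.0000) = 0.2112 m
human closes 1.6000·0.7500 = 1.2000 m
C+Z_d+Z_r = 0.0200+0.0200+0.0150 = 0.0550 m
S_min ≈ 0.0650+0.2112+1.2000+0.0550  ⇒  S_min = 49/32 m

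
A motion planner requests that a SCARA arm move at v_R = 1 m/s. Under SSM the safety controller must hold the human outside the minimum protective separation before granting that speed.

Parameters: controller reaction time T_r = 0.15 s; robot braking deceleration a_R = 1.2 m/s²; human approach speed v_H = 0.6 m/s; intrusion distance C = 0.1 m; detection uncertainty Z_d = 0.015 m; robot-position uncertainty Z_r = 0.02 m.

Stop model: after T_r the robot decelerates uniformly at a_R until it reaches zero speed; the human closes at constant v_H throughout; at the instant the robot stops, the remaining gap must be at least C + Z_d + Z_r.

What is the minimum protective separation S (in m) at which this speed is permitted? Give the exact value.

stop time T_s = 1/(6/5) = 0.8333 s
robot in T_r: 1.0000·0.1500 = 0.1500 m
robot covers 1.0000·0.8333 − ½·1.2000·0.8333² = 0.4167 m while stopping
human over T_r+T_s: 0.6000·(0.1500+0.8333) = 0.5900 m
C+Z_d+Z_r = 0.1000+0.0150+0.0200 = 0.1350 m
S_min ≈ 0.1500+0.4167+0.5900+0.1350  ⇒  S_min = 31/24 m

S_min = 31/24 m = 1.2917 m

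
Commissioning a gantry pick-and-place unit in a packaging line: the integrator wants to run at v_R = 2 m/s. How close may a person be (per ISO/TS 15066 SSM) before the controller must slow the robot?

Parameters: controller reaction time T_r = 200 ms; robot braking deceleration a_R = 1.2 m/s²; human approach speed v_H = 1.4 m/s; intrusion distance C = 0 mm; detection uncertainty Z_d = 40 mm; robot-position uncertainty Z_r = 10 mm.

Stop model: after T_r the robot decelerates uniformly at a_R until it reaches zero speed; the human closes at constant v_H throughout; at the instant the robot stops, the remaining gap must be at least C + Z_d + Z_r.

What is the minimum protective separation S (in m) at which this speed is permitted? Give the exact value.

S_min = 473/100 m = 4.7300 m

stop time T_s = 2/(6/5) = 1.6667 s
robot in T_r: 2.0000·0.2000 = 0.4000 m
robot under decel: 2.0000²/(2·1.2000) = 1.6667 m
human closes 1.4000·1.8667 = 2.6133 m
margins: 0.0000+0.0400+0.0100 = 0.0500 m
S_min ≈ 0.4000+1.6667+2.6133+0.0500  ⇒  S_min = 473/100 m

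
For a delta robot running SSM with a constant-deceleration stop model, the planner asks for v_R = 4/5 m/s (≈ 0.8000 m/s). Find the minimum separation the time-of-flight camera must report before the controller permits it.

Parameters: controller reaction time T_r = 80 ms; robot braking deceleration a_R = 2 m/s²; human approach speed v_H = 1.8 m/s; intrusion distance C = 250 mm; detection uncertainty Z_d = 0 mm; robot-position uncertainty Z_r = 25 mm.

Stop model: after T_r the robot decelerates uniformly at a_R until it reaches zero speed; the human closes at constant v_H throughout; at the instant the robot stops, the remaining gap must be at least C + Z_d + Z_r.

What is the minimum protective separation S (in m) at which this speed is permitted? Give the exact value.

S_min = 1363/1000 m = 1.3630 m

T_s = v_R/a_R = (4/5)/2 = 0.4000 s
reaction-phase robot travel = 0.8000·0.0800 = 0.0640 m
braking distance = 0.8000²/(2·2.0000) = 0.1600 m
person approaches 1.8000·(0.0800+0.4000) = 0.8640 m
margins: 0.2500+0.0000+0.0250 = 0.2750 m
S_min ≈ 0.0640+0.1600+0.8640+0.2750  ⇒  S_min = 1363/1000 m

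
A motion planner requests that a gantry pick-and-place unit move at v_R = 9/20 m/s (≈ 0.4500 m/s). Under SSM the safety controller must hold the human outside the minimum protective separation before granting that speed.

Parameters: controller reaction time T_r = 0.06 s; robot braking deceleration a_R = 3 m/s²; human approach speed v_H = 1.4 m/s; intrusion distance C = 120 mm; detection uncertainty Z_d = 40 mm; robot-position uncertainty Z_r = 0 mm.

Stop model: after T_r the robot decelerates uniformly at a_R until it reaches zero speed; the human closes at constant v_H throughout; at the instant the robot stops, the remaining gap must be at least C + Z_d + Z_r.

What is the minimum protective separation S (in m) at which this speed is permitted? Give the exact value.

T_s = v_R/a_R = (9/20)/3 = 0.1500 s
reaction-phase robot travel = 0.4500·0.0600 = 0.0270 m
robot covers 0.4500·0.1500 − ½·3.0000·0.1500² = 0.0338 m while stopping
person approaches 1.4000·(0.0600+0.1500) = 0.2940 m
margins: 0.1200+0.0400+0.0000 = 0.1600 m
S_min ≈ 0.0270+0.0338+0.2940+0.1600  ⇒  S_min = 2059/4000 m

S_min = 2059/4000 m = 0.5148 m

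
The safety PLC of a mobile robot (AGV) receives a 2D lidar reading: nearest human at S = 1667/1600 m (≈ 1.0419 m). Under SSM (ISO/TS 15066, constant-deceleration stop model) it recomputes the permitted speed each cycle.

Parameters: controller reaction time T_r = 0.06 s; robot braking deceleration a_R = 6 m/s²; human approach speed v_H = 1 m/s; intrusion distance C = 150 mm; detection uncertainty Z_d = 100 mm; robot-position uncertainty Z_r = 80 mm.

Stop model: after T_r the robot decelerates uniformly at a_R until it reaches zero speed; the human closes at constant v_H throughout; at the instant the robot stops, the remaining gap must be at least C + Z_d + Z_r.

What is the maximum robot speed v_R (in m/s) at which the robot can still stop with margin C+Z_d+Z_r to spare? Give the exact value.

quadratic (1/12)·v² + (17/75)·v + (-1043/1600) = 0
  disc = (17/75)² − 4·(1/12)·(-1043/1600) = 96721/360000 ; √disc = 311/600
  v_R = (−(17/75) + 311/600) / (2·(1/12)) = 7/4 m/s
check:
braking lasts T_s = (7/4)/6 = 0.2917 s
robot covers v_R·T_r = 1.7500·0.0600 = 0.1050 m before braking
robot covers 1.7500·0.2917 − ½·6.0000·0.2917² = 0.2552 m while stopping
human closes 1.0000·0.3517 = 0.3517 m
C+Z_d+Z_r = 0.1500+0.1000+0.0800 = 0.3300 m
sum ≈ 0.1050+0.2552+0.3517+0.3300 ≈ 1.0419 m = S ✓

v_R_max = 7/4 m/s = 1.7500 m/s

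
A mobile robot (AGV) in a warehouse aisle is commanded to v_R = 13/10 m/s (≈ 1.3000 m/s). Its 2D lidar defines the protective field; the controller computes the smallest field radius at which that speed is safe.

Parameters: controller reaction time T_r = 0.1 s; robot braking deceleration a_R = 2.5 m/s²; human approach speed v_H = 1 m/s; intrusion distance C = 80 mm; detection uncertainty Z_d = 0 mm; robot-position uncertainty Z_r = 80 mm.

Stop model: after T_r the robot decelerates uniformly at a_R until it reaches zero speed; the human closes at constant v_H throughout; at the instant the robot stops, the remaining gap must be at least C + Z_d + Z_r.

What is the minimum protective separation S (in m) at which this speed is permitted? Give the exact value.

S_min = 156/125 m = 1.2480 m

stop time T_s = (13/10)/(5/2) = 0.5200 s
reaction-phase robot travel = 1.3000·0.1000 = 0.1300 m
braking distance = 1.3000²/(2·2.5000) = 0.3380 m
person approaches 1.0000·(0.1000+0.5200) = 0.6200 m
residual clearance needed = 0.0800+0.0000+0.0800 = 0.1600 m
S_min ≈ 0.1300+0.3380+0.6200+0.1600  ⇒  S_min = 156/125 m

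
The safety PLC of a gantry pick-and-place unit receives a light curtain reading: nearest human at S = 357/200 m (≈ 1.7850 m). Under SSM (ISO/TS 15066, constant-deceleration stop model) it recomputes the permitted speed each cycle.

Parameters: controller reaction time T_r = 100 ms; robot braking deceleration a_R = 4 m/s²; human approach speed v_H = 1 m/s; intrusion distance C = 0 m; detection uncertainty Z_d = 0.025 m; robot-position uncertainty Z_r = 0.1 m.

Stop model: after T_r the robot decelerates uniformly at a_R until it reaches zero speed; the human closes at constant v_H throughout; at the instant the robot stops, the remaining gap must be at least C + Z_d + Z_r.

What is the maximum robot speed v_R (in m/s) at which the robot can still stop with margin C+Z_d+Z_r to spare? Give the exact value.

quadratic (1/8)·v² + (7/20)·v + (-39/25) = 0
  disc = (7/20)² − 4·(1/8)·(-39/25) = 361/400 ; √disc = 19/20
  v_R = (−(7/20) + 19/20) / (2·(1/8)) = 12/5 m/s
check:
braking lasts T_s = (12/5)/4 = 0.6000 s
reaction-phase robot travel = 2.4000·0.1000 = 0.2400 m
robot covers 2.4000·0.6000 − ½·4.0000·0.6000² = 0.7200 m while stopping
human closes 1.0000·0.7000 = 0.7000 m
margins: 0.0000+0.0250+0.1000 = 0.1250 m
sum ≈ 0.2400+0.7200+0.7000+0.1250 ≈ 1.7850 m = S ✓

v_R_max = 12/5 m/s = 2.4000 m/s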